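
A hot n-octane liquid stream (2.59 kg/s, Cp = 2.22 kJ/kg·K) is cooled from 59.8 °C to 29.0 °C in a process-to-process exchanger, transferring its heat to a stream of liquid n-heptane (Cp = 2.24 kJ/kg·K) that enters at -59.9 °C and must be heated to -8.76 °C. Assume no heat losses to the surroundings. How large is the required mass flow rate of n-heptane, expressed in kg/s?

ṁ_c = 1.55 kg/s

Heat released by hot stream: Q = 2.59 × 2.22 × (59.8 − 29.0) = 177.09 kJ/s
Energy balance on cold side (adiabatic exchanger): Q = ṁ_c·Cp_c·(T_c,out − T_c,in)
ṁ_c = 177.09 / [2.24 × (-8.76 − -59.9)] = 1.5459 kg/s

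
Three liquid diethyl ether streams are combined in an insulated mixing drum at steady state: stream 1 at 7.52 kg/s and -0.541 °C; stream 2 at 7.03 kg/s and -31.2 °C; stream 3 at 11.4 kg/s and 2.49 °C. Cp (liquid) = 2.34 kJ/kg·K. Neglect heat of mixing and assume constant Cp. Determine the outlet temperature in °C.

T_out = -7.52 °C

No heat crosses the boundary, so H_out = H_in.
T_out = Σ ṁᵢCp,ᵢTᵢ / Σ ṁᵢCp,ᵢ
      = -456.34 / 60.723 = -7.5152 °C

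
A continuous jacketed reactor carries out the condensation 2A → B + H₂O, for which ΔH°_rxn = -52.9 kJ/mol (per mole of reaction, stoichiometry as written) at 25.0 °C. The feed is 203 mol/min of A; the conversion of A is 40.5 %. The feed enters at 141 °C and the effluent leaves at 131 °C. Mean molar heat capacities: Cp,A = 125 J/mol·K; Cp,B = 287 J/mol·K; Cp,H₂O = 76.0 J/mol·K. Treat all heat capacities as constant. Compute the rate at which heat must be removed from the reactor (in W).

Extent of reaction ξ = 0.405 × 203 / 2 = 41.108 mol/min
Reaction term: ξ·ΔH°_rxn = 41.108 × -52.9 = -2174.6 kJ/min
Sensible, feed 141→25 °C: -2943.5 kJ/min
Outlet flows (mol/min): A 120.78, B 41.108, H₂O 41.108
Sensible, products 25→131 °C: 3182.1 kJ/min
Q = ΔH = -1936 kJ/min = -32.266 kW
Heat removed = 32266 W

Q_out = 32300 W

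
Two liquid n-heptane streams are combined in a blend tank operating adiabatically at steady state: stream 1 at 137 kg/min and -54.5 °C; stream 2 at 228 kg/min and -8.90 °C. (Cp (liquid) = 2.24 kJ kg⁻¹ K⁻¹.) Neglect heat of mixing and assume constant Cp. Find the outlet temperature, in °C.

T_out = -26.0 °C

Adiabatic, steady state ⇒ Σ ṁᵢCp,ᵢ(T_out − Tᵢ) = 0
Σ ṁᵢCp,ᵢTᵢ = 137×2.24×-54.5 + 228×2.24×-8.90 = -21270
Σ ṁᵢCp,ᵢ = 137×2.24 + 228×2.24 = 817.6
T_out = -21270 / 817.6 = -26.016 °C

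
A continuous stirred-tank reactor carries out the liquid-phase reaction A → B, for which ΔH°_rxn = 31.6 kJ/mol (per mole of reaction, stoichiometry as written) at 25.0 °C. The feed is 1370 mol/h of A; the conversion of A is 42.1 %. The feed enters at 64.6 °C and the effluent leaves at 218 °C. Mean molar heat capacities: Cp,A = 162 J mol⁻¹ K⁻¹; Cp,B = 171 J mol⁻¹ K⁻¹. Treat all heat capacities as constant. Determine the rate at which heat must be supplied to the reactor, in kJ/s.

Q_in = 14.8 kJ/s

Extent of reaction ξ = 0.421 × 1370 = 576.77 mol/h
Reaction term: ξ·ΔH°_rxn = 576.77 × 31.6 = 18226 kJ/h
Sensible, feed 64.6→25 °C: -8788.8 kJ/h
Outlet flows (mol/h): A 793.23, B 576.77
Sensible, products 25→218 °C: 43836 kJ/h
Q = ΔH = 53273 kJ/h = 14.798 kW
Heat supplied = 14.798 kJ/s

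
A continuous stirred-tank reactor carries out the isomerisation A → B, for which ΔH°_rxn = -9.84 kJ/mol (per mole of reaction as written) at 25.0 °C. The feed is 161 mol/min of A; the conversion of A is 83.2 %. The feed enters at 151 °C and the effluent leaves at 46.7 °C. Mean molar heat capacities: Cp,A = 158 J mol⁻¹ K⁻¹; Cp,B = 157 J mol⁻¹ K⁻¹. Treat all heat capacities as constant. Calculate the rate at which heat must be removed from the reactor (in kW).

Q_out = 66.2 kW

Extent of reaction ξ = 0.832 × 161 = 133.95 mol/min
Reaction term: ξ·ΔH°_rxn = 133.95 × -9.84 = -1318.1 kJ/min
Sensible, feed 151→25 °C: -3205.2 kJ/min
Outlet flows (mol/min): A 27.048, B 133.95
Sensible, products 25→46.7 °C: 549.1 kJ/min
Q = ΔH = -3974.2 kJ/min = -66.236 kW
Heat removed = 66.236 kW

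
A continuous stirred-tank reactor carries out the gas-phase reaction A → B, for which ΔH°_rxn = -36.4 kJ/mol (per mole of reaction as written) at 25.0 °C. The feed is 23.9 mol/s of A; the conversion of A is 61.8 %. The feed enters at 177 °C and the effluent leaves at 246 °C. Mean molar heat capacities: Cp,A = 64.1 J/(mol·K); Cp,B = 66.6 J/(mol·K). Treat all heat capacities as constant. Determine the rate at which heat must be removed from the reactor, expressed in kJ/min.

Extent of reaction ξ = 0.618 × 23.9 = 14.77 mol/s
Reaction term: ξ·ΔH°_rxn = 14.77 × -36.4 = -537.64 kJ/s
Sensible, feed 177→25 °C: -232.86 kJ/s
Outlet flows (mol/s): A 9.1298, B 14.77
Sensible, products 25→246 °C: 346.73 kJ/s
Q = ΔH = -423.77 kJ/s = -423.77 kW
Heat removed = 25426 kJ/min

Q_out = 25400 kJ/min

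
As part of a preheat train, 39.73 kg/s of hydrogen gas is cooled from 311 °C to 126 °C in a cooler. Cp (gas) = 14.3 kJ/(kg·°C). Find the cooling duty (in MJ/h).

Q = ṁ·Cp·ΔT = 39.73 × 14.3 × (126 − 311) = -105110 kJ/s
Cooling duty = 378380 MJ/h

Q_c = 378000 MJ/h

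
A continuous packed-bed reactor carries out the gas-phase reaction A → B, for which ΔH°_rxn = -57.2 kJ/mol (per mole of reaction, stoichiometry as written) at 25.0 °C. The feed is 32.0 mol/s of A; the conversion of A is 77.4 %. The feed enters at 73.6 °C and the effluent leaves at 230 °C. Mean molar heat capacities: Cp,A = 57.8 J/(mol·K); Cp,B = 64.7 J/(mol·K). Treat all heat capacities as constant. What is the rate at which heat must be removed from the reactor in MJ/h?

Q_out = 3930 MJ/h

Extent of reaction ξ = 0.774 × 32.0 = 24.768 mol/s
Reaction term: ξ·ΔH°_rxn = 24.768 × -57.2 = -1416.7 kJ/s
Sensible, feed 73.6→25 °C: -89.891 kJ/s
Outlet flows (mol/s): A 7.232, B 24.768
Sensible, products 25→230 °C: 414.2 kJ/s
Q = ΔH = -1092.4 kJ/s = -1092.4 kW
Heat removed = 3932.7 MJ/h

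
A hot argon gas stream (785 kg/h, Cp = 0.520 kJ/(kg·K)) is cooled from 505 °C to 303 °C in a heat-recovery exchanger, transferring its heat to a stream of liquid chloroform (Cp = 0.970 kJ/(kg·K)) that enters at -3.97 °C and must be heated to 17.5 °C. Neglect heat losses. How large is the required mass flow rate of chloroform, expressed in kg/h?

Heat released by hot stream: Q = 785 × 0.520 × (505 − 303) = 82456 kJ/h
Energy balance on cold side (adiabatic exchanger): Q = ṁ_c·Cp_c·(T_c,out − T_c,in)
ṁ_c = 82456 / [0.970 × (17.5 − -3.97)] = 3959.3 kg/h

ṁ_c = 3960 kg/h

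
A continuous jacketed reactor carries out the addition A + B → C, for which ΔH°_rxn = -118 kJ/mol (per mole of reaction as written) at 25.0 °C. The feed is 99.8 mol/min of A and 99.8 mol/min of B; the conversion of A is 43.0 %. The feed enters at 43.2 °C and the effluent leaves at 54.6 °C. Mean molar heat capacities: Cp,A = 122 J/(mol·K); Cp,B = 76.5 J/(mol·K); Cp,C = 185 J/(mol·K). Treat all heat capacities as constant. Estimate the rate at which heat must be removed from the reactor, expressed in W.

Extent of reaction ξ = 0.430 × 99.8 = 42.914 mol/min
Reaction term: ξ·ΔH°_rxn = 42.914 × -118 = -5063.9 kJ/min
Sensible, feed 43.2→25 °C: -360.55 kJ/min
Outlet flows (mol/min): A 56.886, B 56.886, C 42.914
Sensible, products 25→54.6 °C: 569.24 kJ/min
Q = ΔH = -4855.2 kJ/min = -80.919 kW
Heat removed = 80919 W

Q_out = 80900 W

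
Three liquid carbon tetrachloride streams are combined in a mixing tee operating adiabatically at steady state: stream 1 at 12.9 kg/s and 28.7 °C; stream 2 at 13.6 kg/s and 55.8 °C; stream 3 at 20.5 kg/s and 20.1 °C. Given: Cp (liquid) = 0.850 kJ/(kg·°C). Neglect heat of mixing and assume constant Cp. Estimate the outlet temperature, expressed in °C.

Energy balance with Q = 0: Σ ṁᵢCp,ᵢ(T_out − Tᵢ) = 0
Σ ṁᵢCp,ᵢTᵢ = 12.9×0.850×28.7 + 13.6×0.850×55.8 + 20.5×0.850×20.1 = 1310
Σ ṁᵢCp,ᵢ = 12.9×0.850 + 13.6×0.850 + 20.5×0.850 = 39.95
T_out = 1310 / 39.95 = 32.791 °C

T_out = 32.8 °C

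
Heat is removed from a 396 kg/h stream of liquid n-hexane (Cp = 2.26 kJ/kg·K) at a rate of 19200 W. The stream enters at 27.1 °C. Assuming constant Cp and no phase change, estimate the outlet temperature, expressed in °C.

T_out = -50.1 °C

Q = 19200 W = 69120 kJ/h
ΔT = Q/(ṁ·Cp) = 69120/(396×2.26) = 77.233 K
T_out = 27.1 − 77.233 = -50.133 °C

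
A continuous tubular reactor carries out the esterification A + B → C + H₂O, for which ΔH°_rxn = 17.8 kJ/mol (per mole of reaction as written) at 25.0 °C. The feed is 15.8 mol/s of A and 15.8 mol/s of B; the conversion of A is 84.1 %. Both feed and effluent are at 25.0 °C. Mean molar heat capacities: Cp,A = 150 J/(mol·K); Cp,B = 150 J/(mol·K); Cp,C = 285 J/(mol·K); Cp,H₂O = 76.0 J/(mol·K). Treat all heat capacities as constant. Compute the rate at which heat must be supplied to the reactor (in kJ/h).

Q_in = 851000 kJ/h

Extent of reaction ξ = 0.841 × 15.8 = 13.288 mol/s
Reaction term: ξ·ΔH°_rxn = 13.288 × 17.8 = 236.52 kJ/s
Q = ΔH = 236.52 kJ/s = 236.52 kW
Heat supplied = 851480 kJ/h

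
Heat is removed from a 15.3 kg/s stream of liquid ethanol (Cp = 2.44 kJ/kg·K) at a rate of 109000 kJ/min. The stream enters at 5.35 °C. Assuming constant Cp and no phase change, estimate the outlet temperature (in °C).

Q = 109000 kJ/min = 1816.7 kJ/s
ΔT = Q/(ṁ·Cp) = 1816.7/(15.3×2.44) = 48.662 K
T_out = 5.35 − 48.662 = -43.312 °C

T_out = -43.3 °C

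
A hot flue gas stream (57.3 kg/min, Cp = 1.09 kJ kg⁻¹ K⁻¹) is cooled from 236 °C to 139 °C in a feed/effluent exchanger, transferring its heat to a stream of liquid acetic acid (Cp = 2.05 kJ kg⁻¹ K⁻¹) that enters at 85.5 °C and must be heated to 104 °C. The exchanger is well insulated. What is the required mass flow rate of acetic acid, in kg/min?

Heat released by hot stream: Q = 57.3 × 1.09 × (236 − 139) = 6058.3 kJ/min
Energy balance on cold side (adiabatic exchanger): Q = ṁ_c·Cp_c·(T_c,out − T_c,in)
ṁ_c = 6058.3 / [2.05 × (104 − 85.5)] = 159.74 kg/min

ṁ_c = 160 kg/min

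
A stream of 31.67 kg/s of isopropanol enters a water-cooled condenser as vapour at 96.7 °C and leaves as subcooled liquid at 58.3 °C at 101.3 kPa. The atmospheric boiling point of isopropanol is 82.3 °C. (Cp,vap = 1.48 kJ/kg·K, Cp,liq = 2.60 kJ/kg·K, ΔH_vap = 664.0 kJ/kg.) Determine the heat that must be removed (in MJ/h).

vapour 96.7→82.3 °C: -21.312 kJ/kg
condensation at 82.3 °C: -664 kJ/kg
liquid 82.3→58.3 °C: -62.4 kJ/kg
Δh = -21.312 + -664 + -62.4 = -747.71 kJ/kg
Q = ṁ·Δh = 31.67 kg/s × -747.71 kJ/kg = -23680 kJ/s
|Q| = 23680 kW = 85248 MJ/h

Q_c = 85200 MJ/h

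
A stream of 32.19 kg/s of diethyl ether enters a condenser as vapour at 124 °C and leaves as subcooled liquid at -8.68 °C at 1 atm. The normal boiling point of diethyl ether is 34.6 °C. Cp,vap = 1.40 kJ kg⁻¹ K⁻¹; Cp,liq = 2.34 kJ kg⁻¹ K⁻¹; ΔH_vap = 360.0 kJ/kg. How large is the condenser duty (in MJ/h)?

Q_c = 68000 MJ/h

vapour 124→34.6 °C: -125.16 kJ/kg
condensation at 34.6 °C: -360 kJ/kg
liquid 34.6→-8.68 °C: -101.28 kJ/kg
Δh = -125.16 + -360 + -101.28 = -586.44 kJ/kg
Q = ṁ·Δh = 32.19 kg/s × -586.44 kJ/kg = -18877 kJ/s
|Q| = 18877 kW = 67958 MJ/h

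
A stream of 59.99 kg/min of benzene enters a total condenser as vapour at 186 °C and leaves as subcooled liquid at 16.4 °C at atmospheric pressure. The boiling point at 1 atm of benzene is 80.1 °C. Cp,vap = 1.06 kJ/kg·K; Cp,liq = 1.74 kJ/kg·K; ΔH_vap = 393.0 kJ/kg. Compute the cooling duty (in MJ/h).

vapour 186→80.1 °C: -112.25 kJ/kg
condensation at 80.1 °C: -393 kJ/kg
liquid 80.1→16.4 °C: -110.84 kJ/kg
Δh = -112.25 + -393 + -110.84 = -616.09 kJ/kg
Q = ṁ·Δh = 59.99 kg/min × -616.09 kJ/kg = -36959 kJ/min
|Q| = 615.99 kW = 2217.6 MJ/h

Q_c = 2220 MJ/h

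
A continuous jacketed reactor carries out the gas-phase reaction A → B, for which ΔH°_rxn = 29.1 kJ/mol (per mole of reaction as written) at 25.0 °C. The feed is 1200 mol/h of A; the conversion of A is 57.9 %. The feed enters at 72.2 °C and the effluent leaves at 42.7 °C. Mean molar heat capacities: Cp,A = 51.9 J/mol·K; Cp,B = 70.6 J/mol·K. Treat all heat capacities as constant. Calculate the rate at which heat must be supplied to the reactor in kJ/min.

Extent of reaction ξ = 0.579 × 1200 = 694.8 mol/h
Reaction term: ξ·ΔH°_rxn = 694.8 × 29.1 = 20219 kJ/h
Sensible, feed 72.2→25 °C: -2939.6 kJ/h
Outlet flows (mol/h): A 505.2, B 694.8
Sensible, products 25→42.7 °C: 1332.3 kJ/h
Q = ΔH = 18611 kJ/h = 5.1698 kW
Heat supplied = 310.19 kJ/min

Q_in = 310 kJ/min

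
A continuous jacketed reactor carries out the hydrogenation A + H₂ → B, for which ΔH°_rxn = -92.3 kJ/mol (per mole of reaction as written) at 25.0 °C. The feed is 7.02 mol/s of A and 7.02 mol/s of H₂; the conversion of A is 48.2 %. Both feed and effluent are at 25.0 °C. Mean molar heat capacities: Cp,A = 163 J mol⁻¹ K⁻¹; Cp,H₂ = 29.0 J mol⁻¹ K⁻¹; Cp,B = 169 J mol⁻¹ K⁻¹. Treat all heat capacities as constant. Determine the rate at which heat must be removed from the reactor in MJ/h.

Q_out = 1120 MJ/h

Extent of reaction ξ = 0.482 × 7.02 = 3.3836 mol/s
Reaction term: ξ·ΔH°_rxn = 3.3836 × -92.3 = -312.31 kJ/s
Q = ΔH = -312.31 kJ/s = -312.31 kW
Heat removed = 1124.3 MJ/h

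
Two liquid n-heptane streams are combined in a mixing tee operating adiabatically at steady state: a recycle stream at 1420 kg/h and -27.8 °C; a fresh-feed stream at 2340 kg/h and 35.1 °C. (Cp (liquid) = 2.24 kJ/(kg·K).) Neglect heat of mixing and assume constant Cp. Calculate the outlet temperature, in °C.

T_out = 11.3 °C

Adiabatic, steady state ⇒ Σ ṁᵢCp,ᵢ(T_out − Tᵢ) = 0
T_out = Σ ṁᵢCp,ᵢTᵢ / Σ ṁᵢCp,ᵢ
      = 95554 / 8422.4 = 11.345 °C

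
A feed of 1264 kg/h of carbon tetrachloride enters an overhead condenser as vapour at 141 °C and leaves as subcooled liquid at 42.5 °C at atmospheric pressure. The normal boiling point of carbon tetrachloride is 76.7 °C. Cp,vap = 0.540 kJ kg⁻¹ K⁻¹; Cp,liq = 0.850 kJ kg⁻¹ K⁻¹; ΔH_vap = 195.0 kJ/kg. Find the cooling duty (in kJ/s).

Q_c = 90.9 kJ/s

vapour 141→76.7 °C: -34.722 kJ/kg
condensation at 76.7 °C: -195 kJ/kg
liquid 76.7→42.5 °C: -29.07 kJ/kg
Δh = -34.722 + -195 + -29.07 = -258.79 kJ/kg
Q = ṁ·Δh = 1264 kg/h × -258.79 kJ/kg = -327110 kJ/h
|Q| = 90.865 kW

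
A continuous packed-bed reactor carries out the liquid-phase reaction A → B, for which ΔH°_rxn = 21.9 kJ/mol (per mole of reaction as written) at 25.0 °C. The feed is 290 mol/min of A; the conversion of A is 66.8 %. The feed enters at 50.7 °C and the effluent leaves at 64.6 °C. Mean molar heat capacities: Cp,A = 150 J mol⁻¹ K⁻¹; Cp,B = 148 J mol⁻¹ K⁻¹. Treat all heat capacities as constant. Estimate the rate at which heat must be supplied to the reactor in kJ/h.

Q_in = 290000 kJ/h

Extent of reaction ξ = 0.668 × 290 = 193.72 mol/min
Reaction term: ξ·ΔH°_rxn = 193.72 × 21.9 = 4242.5 kJ/min
Sensible, feed 50.7→25 °C: -1118 kJ/min
Outlet flows (mol/min): A 96.28, B 193.72
Sensible, products 25→64.6 °C: 1707.3 kJ/min
Q = ΔH = 4831.8 kJ/min = 80.53 kW
Heat supplied = 289910 kJ/h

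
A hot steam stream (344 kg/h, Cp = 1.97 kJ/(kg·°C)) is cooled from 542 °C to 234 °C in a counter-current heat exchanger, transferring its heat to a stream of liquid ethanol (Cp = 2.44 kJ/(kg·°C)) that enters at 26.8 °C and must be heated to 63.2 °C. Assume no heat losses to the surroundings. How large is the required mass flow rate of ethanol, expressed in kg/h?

Heat released by hot stream: Q = 344 × 1.97 × (542 − 234) = 208730 kJ/h
Energy balance on cold side (adiabatic exchanger): Q = ṁ_c·Cp_c·(T_c,out − T_c,in)
ṁ_c = 208730 / [2.44 × (63.2 − 26.8)] = 2350.1 kg/h

ṁ_c = 2350 kg/h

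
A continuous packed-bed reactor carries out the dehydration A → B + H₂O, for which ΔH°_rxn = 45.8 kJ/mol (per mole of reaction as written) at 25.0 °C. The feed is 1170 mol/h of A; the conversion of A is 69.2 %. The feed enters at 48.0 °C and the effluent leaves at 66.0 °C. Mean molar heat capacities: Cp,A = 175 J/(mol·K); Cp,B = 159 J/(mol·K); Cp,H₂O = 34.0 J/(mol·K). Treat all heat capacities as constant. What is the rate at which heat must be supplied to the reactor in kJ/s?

Extent of reaction ξ = 0.692 × 1170 = 809.64 mol/h
Reaction term: ξ·ΔH°_rxn = 809.64 × 45.8 = 37082 kJ/h
Sensible, feed 48.0→25 °C: -4709.2 kJ/h
Outlet flows (mol/h): A 360.36, B 809.64, H₂O 809.64
Sensible, products 25→66.0 °C: 8992.3 kJ/h
Q = ΔH = 41365 kJ/h = 11.49 kW
Heat supplied = 11.49 kJ/s

Q_in = 11.5 kJ/s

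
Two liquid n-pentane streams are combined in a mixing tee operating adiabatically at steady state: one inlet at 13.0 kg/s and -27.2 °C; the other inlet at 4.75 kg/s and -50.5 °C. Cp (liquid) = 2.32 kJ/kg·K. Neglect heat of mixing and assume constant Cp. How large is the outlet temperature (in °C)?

Energy balance with Q = 0: Σ ṁᵢCp,ᵢ(T_out − Tᵢ) = 0
Σ ṁᵢCp,ᵢTᵢ = 13.0×2.32×-27.2 + 4.75×2.32×-50.5 = -1376.9
Σ ṁᵢCp,ᵢ = 13.0×2.32 + 4.75×2.32 = 41.18
T_out = -1376.9 / 41.18 = -33.435 °C

T_out = -33.4 °C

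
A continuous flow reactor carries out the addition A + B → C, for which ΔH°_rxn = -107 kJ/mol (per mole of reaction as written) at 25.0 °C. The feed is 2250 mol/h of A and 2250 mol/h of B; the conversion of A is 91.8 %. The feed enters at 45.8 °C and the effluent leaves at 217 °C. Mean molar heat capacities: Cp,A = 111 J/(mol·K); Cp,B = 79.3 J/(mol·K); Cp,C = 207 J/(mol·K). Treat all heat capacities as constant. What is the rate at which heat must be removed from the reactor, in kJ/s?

Extent of reaction ξ = 0.918 × 2250 = 2065.5 mol/h
Reaction term: ξ·ΔH°_rxn = 2065.5 × -107 = -221010 kJ/h
Sensible, feed 45.8→25 °C: -8906 kJ/h
Outlet flows (mol/h): A 184.5, B 184.5, C 2065.5
Sensible, products 25→217 °C: 88832 kJ/h
Q = ΔH = -141080 kJ/h = -39.189 kW
Heat removed = 39.189 kJ/s

Q_out = 39.2 kJ/s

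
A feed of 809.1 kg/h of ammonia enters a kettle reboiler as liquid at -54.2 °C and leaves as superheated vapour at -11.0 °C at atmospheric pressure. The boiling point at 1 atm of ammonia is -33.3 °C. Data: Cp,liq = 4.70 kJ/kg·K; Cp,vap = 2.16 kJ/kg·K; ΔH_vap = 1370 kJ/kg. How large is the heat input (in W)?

Q = 341000 W

liquid -54.2→-33.3 °C: 98.23 kJ/kg
vaporisation at -33.3 °C: 1370 kJ/kg
vapour -33.3→-11.0 °C: 48.168 kJ/kg
Δh = 98.23 + 1370 + 48.168 = 1516.4 kJ/kg
Q = ṁ·Δh = 809.1 kg/h × 1516.4 kJ/kg = 1.2269e+06 kJ/h
|Q| = 340.81 kW = 340810 W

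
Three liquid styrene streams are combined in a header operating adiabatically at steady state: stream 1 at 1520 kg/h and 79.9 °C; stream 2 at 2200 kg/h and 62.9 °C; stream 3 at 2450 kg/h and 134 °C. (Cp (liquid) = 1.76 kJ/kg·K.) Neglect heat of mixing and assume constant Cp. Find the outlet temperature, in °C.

T_out = 95.3 °C

Energy balance with Q = 0: Σ ṁᵢCp,ᵢ(T_out − Tᵢ) = 0
Σ ṁᵢCp,ᵢTᵢ = 1520×1.76×79.9 + 2200×1.76×62.9 + 2450×1.76×134 = 1.0351e+06
Σ ṁᵢCp,ᵢ = 1520×1.76 + 2200×1.76 + 2450×1.76 = 10859
T_out = 1.0351e+06 / 10859 = 95.321 °C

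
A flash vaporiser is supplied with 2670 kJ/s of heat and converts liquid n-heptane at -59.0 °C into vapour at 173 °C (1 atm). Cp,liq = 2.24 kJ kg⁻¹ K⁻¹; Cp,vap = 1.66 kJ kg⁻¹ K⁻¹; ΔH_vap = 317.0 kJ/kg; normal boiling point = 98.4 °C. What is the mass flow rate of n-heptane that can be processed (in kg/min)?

Δh = 2.24×(98.4−-59.0) + 317.0 + 1.66×(173−98.4) = 793.41 kJ/kg
Q = 2670 kJ/s = 2670 kJ/s = 160200 kJ/min
ṁ = Q/Δh = 160200 / 793.41 = 201.91 kg/min

ṁ = 202 kg/min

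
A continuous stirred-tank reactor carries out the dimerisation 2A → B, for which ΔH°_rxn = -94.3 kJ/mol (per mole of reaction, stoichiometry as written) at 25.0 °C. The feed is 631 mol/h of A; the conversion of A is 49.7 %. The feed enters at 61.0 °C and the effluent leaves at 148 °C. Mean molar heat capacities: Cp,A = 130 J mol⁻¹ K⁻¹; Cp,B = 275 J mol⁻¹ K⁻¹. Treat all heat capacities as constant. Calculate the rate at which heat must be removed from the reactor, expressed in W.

Q_out = 2040 W

Extent of reaction ξ = 0.497 × 631 / 2 = 156.8 mol/h
Reaction term: ξ·ΔH°_rxn = 156.8 × -94.3 = -14787 kJ/h
Sensible, feed 61.0→25 °C: -2953.1 kJ/h
Outlet flows (mol/h): A 317.39, B 156.8
Sensible, products 25→148 °C: 10379 kJ/h
Q = ΔH = -7360.7 kJ/h = -2.0446 kW
Heat removed = 2044.6 W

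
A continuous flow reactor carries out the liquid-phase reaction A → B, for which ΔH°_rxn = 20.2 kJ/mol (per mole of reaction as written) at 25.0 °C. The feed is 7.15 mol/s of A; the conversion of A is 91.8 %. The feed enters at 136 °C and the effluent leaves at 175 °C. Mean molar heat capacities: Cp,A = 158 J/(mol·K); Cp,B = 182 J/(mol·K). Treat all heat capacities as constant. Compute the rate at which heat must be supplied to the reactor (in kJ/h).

Q_in = 721000 kJ/h

Extent of reaction ξ = 0.918 × 7.15 = 6.5637 mol/s
Reaction term: ξ·ΔH°_rxn = 6.5637 × 20.2 = 132.59 kJ/s
Sensible, feed 136→25 °C: -125.4 kJ/s
Outlet flows (mol/s): A 0.5863, B 6.5637
Sensible, products 25→175 °C: 193.08 kJ/s
Q = ΔH = 200.27 kJ/s = 200.27 kW
Heat supplied = 720990 kJ/h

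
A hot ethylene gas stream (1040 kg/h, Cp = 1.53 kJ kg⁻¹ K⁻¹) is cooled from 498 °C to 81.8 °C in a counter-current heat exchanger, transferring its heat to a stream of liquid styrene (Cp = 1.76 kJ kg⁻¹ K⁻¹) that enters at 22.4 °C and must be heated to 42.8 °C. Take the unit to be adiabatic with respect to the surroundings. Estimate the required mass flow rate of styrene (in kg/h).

ṁ_c = 18400 kg/h

Heat released by hot stream: Q = 1040 × 1.53 × (498 − 81.8) = 662260 kJ/h
Energy balance on cold side (adiabatic exchanger): Q = ṁ_c·Cp_c·(T_c,out − T_c,in)
ṁ_c = 662260 / [1.76 × (42.8 − 22.4)] = 18445 kg/h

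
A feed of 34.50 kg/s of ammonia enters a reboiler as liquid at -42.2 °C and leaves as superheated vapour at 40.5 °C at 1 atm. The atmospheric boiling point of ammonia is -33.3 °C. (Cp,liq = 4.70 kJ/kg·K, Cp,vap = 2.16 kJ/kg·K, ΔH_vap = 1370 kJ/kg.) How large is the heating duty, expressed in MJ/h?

liquid -42.2→-33.3 °C: 41.83 kJ/kg
vaporisation at -33.3 °C: 1370 kJ/kg
vapour -33.3→40.5 °C: 159.41 kJ/kg
Δh = 41.83 + 1370 + 159.41 = 1571.2 kJ/kg
Q = ṁ·Δh = 34.50 kg/s × 1571.2 kJ/kg = 54208 kJ/s
|Q| = 54208 kW = 195150 MJ/h

Q = 195000 MJ/h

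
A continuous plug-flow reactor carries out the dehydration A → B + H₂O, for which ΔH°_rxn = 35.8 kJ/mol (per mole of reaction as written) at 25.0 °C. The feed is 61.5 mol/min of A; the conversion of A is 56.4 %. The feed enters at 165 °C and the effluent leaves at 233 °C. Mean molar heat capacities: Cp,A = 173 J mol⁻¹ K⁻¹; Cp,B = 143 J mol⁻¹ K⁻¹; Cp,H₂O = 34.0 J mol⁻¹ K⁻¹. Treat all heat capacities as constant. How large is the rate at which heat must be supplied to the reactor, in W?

Q_in = 33200 W

Extent of reaction ξ = 0.564 × 61.5 = 34.686 mol/min
Reaction term: ξ·ΔH°_rxn = 34.686 × 35.8 = 1241.8 kJ/min
Sensible, feed 165→25 °C: -1489.5 kJ/min
Outlet flows (mol/min): A 26.814, B 34.686, H₂O 34.686
Sensible, products 25→233 °C: 2241.9 kJ/min
Q = ΔH = 1994.1 kJ/min = 33.235 kW
Heat supplied = 33235 W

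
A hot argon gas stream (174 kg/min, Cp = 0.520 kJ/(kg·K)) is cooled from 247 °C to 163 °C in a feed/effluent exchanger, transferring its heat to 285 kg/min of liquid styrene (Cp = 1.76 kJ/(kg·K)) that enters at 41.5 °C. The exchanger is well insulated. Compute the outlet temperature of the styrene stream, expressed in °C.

Heat released by hot stream: Q = 174 × 0.520 × (247 − 163) = 7600.3 kJ/min
Energy balance on cold side (adiabatic exchanger): Q = ṁ_c·Cp_c·(T_c,out − T_c,in)
T_c,out = 41.5 + 7600.3/(285 × 1.76) = 56.652 °C

T_c,out = 56.7 °C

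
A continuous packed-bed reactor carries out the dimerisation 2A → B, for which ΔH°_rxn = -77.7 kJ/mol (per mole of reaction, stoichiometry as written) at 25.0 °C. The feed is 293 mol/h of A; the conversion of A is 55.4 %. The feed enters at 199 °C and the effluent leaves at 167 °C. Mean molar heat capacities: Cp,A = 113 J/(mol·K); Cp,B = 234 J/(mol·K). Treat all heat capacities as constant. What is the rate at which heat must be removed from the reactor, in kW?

Extent of reaction ξ = 0.554 × 293 / 2 = 81.161 mol/h
Reaction term: ξ·ΔH°_rxn = 81.161 × -77.7 = -6306.2 kJ/h
Sensible, feed 199→25 °C: -5761 kJ/h
Outlet flows (mol/h): A 130.68, B 81.161
Sensible, products 25→167 °C: 4793.7 kJ/h
Q = ΔH = -7273.5 kJ/h = -2.0204 kW
Heat removed = 2.0204 kW

Q_out = 2.02 kW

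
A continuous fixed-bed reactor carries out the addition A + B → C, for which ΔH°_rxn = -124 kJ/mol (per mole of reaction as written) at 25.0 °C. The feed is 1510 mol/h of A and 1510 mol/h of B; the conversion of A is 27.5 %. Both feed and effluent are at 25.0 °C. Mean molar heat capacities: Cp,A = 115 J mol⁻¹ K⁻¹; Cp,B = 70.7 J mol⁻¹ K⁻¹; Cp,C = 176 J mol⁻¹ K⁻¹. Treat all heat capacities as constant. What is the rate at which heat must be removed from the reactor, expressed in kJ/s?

Q_out = 14.3 kJ/s

Extent of reaction ξ = 0.275 × 1510 = 415.25 mol/h
Reaction term: ξ·ΔH°_rxn = 415.25 × -124 = -51491 kJ/h
Q = ΔH = -51491 kJ/h = -14.303 kW
Heat removed = 14.303 kJ/s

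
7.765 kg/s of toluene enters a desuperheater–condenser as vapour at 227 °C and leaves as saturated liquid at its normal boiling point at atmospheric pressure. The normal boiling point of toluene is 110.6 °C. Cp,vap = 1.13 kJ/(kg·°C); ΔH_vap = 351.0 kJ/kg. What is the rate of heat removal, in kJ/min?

Q_c = 225000 kJ/min

vapour 227→110.6 °C: -131.53 kJ/kg
condensation at 110.6 °C: -351 kJ/kg
Δh = -131.53 + -351 = -482.53 kJ/kg
Q = ṁ·Δh = 7.765 kg/s × -482.53 kJ/kg = -3746.9 kJ/s
|Q| = 3746.9 kW = 224810 kJ/min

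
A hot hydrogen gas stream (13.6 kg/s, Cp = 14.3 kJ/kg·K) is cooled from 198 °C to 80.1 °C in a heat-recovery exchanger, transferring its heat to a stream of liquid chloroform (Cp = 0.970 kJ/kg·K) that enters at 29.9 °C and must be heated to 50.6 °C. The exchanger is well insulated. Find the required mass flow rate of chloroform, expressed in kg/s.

Heat released by hot stream: Q = 13.6 × 14.3 × (198 − 80.1) = 22929 kJ/s
Energy balance on cold side (adiabatic exchanger): Q = ṁ_c·Cp_c·(T_c,out − T_c,in)
ṁ_c = 22929 / [0.970 × (50.6 − 29.9)] = 1141.9 kg/s

ṁ_c = 1140 kg/s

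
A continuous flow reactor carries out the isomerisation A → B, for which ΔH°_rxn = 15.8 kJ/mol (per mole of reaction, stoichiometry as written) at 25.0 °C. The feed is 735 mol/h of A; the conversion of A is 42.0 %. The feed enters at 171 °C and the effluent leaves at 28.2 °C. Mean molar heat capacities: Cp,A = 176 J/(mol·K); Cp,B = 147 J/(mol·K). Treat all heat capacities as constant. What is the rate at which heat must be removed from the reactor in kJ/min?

Q_out = 227 kJ/min

Extent of reaction ξ = 0.420 × 735 = 308.7 mol/h
Reaction term: ξ·ΔH°_rxn = 308.7 × 15.8 = 4877.5 kJ/h
Sensible, feed 171→25 °C: -18887 kJ/h
Outlet flows (mol/h): A 426.3, B 308.7
Sensible, products 25→28.2 °C: 385.3 kJ/h
Q = ΔH = -13624 kJ/h = -3.7844 kW
Heat removed = 227.06 kJ/min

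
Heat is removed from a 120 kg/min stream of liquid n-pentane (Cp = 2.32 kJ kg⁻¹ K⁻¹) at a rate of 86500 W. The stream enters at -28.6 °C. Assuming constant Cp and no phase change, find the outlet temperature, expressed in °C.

Q = 86500 W = 5190 kJ/min
ΔT = Q/(ṁ·Cp) = 5190/(120×2.32) = 18.642 K
T_out = -28.6 − 18.642 = -47.242 °C

T_out = -47.2 °C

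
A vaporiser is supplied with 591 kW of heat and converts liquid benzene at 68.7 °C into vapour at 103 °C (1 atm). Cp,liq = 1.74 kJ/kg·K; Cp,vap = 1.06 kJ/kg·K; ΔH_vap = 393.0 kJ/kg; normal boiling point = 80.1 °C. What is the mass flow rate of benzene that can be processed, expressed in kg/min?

ṁ = 81.1 kg/min

Δh = 1.74×(80.1−68.7) + 393.0 + 1.06×(103−80.1) = 437.11 kJ/kg
Q = 591 kW = 591 kJ/s = 35460 kJ/min
ṁ = Q/Δh = 35460 / 437.11 = 81.124 kg/min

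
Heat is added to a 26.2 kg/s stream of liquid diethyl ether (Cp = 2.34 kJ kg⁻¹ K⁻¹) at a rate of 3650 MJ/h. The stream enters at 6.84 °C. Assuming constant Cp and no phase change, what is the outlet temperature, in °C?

T_out = 23.4 °C

Q = 3650 MJ/h = 1013.9 kJ/s
ΔT = Q/(ṁ·Cp) = 1013.9/(26.2×2.34) = 16.538 K
T_out = 6.84 + 16.538 = 23.378 °C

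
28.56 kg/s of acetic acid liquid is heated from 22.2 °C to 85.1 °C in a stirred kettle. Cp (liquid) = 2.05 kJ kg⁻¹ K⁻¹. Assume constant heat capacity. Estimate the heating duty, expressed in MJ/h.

Q = 13300 MJ/h

Q = ṁ·Cp·ΔT = 28.56 × 2.05 × (85.1 − 22.2) = 3682.7 kJ/s
Heating duty = 13258 MJ/h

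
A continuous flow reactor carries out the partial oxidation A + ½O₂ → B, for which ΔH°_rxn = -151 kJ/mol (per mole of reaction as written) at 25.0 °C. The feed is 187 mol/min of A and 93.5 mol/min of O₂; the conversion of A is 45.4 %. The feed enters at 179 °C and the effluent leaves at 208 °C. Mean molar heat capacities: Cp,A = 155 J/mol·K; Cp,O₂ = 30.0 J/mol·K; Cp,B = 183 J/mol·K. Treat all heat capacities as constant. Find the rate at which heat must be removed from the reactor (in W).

Extent of reaction ξ = 0.454 × 187 = 84.898 mol/min
Reaction term: ξ·ΔH°_rxn = 84.898 × -151 = -12820 kJ/min
Sensible, feed 179→25 °C: -4895.7 kJ/min
Outlet flows (mol/min): A 102.1, O₂ 51.051, B 84.898
Sensible, products 25→208 °C: 6019.5 kJ/min
Q = ΔH = -11696 kJ/min = -194.93 kW
Heat removed = 194930 W

Q_out = 195000 W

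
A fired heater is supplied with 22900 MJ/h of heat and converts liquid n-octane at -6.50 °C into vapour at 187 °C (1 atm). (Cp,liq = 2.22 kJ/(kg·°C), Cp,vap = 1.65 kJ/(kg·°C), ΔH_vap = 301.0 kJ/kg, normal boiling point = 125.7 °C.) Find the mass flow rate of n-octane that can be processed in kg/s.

Δh = 2.22×(125.7−-6.50) + 301.0 + 1.65×(187−125.7) = 695.63 kJ/kg
Q = 22900 MJ/h = 6361.1 kJ/s = 6361.1 kJ/s
ṁ = Q/Δh = 6361.1 / 695.63 = 9.1444 kg/s

ṁ = 9.14 kg/s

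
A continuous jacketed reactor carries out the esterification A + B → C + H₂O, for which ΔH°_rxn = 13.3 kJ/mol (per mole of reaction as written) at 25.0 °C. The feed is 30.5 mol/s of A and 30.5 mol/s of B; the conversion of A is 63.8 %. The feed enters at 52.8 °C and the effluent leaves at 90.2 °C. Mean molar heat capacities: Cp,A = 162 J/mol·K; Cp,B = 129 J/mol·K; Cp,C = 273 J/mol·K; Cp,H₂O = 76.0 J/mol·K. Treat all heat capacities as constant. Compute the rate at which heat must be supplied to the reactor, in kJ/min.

Q_in = 39900 kJ/min

Extent of reaction ξ = 0.638 × 30.5 = 19.459 mol/s
Reaction term: ξ·ΔH°_rxn = 19.459 × 13.3 = 258.8 kJ/s
Sensible, feed 52.8→25 °C: -246.74 kJ/s
Outlet flows (mol/s): A 11.041, B 11.041, C 19.459, H₂O 19.459
Sensible, products 25→90.2 °C: 652.27 kJ/s
Q = ΔH = 664.33 kJ/s = 664.33 kW
Heat supplied = 39860 kJ/min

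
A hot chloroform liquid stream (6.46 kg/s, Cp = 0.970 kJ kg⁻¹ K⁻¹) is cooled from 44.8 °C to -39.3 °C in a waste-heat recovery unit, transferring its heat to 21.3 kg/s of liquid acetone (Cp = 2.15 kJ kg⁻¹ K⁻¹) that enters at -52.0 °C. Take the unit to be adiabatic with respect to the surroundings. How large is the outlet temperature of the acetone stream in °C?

T_c,out = -40.5 °C

Heat released by hot stream: Q = 6.46 × 0.970 × (44.8 − -39.3) = 526.99 kJ/s
Energy balance on cold side (adiabatic exchanger): Q = ṁ_c·Cp_c·(T_c,out − T_c,in)
T_c,out = -52.0 + 526.99/(21.3 × 2.15) = -40.492 °C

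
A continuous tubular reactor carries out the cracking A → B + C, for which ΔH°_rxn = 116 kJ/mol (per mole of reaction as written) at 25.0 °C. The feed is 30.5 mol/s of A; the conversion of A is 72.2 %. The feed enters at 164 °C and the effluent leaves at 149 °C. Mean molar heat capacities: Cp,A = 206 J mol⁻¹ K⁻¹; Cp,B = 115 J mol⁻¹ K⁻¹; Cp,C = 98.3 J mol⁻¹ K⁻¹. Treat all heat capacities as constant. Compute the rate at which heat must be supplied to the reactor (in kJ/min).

Q_in = 149000 kJ/min

Extent of reaction ξ = 0.722 × 30.5 = 22.021 mol/s
Reaction term: ξ·ΔH°_rxn = 22.021 × 116 = 2554.4 kJ/s
Sensible, feed 164→25 °C: -873.34 kJ/s
Outlet flows (mol/s): A 8.479, B 22.021, C 22.021
Sensible, products 25→149 °C: 799.03 kJ/s
Q = ΔH = 2480.1 kJ/s = 2480.1 kW
Heat supplied = 148810 kJ/min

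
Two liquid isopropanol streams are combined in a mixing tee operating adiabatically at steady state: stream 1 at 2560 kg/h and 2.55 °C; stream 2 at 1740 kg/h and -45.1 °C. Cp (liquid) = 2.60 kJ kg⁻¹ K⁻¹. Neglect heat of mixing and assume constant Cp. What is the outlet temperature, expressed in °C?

Energy balance with Q = 0: Σ ṁᵢCp,ᵢ(T_out − Tᵢ) = 0
Σ ṁᵢCp,ᵢTᵢ = 2560×2.60×2.55 + 1740×2.60×-45.1 = -187060
Σ ṁᵢCp,ᵢ = 2560×2.60 + 1740×2.60 = 11180
T_out = -187060 / 11180 = -16.732 °C

T_out = -16.7 °C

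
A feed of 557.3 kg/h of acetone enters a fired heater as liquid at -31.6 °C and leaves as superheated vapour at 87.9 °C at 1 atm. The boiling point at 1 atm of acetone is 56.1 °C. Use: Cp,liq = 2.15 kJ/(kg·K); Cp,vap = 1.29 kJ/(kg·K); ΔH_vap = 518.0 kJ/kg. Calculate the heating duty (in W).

liquid -31.6→56.1 °C: 188.56 kJ/kg
vaporisation at 56.1 °C: 518 kJ/kg
vapour 56.1→87.9 °C: 41.022 kJ/kg
Δh = 188.56 + 518 + 41.022 = 747.58 kJ/kg
Q = ṁ·Δh = 557.3 kg/h × 747.58 kJ/kg = 416620 kJ/h
|Q| = 115.73 kW = 115730 W

Q = 116000 W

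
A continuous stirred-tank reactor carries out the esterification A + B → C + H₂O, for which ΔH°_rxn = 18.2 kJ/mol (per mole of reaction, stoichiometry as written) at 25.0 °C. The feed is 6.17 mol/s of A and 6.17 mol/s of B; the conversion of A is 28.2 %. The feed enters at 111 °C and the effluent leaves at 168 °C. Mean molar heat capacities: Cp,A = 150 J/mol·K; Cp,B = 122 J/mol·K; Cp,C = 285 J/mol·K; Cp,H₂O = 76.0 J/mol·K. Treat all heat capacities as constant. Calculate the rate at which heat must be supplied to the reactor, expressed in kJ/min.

Extent of reaction ξ = 0.282 × 6.17 = 1.7399 mol/s
Reaction term: ξ·ΔH°_rxn = 1.7399 × 18.2 = 31.667 kJ/s
Sensible, feed 111→25 °C: -144.33 kJ/s
Outlet flows (mol/s): A 4.4301, B 4.4301, C 1.7399, H₂O 1.7399
Sensible, products 25→168 °C: 262.13 kJ/s
Q = ΔH = 149.47 kJ/s = 149.47 kW
Heat supplied = 8968.2 kJ/min

Q_in = 8970 kJ/min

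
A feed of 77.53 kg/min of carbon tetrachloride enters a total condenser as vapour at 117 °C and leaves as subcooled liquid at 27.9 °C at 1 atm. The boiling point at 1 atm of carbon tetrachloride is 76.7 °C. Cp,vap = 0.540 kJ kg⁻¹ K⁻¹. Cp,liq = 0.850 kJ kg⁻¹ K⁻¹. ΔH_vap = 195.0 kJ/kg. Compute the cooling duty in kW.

Q_c = 334 kW

vapour 117→76.7 °C: -21.762 kJ/kg
condensation at 76.7 °C: -195 kJ/kg
liquid 76.7→27.9 °C: -41.48 kJ/kg
Δh = -21.762 + -195 + -41.48 = -258.24 kJ/kg
Q = ṁ·Δh = 77.53 kg/min × -258.24 kJ/kg = -20022 kJ/min
|Q| = 333.69 kW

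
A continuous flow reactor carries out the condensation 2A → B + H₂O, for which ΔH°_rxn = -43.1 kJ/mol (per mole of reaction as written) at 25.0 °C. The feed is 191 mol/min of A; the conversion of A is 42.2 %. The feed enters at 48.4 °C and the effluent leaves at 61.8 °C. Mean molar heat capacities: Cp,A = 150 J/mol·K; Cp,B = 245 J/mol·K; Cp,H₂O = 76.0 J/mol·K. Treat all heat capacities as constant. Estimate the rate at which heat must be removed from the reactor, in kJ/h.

Extent of reaction ξ = 0.422 × 191 / 2 = 40.301 mol/min
Reaction term: ξ·ΔH°_rxn = 40.301 × -43.1 = -1737 kJ/min
Sensible, feed 48.4→25 °C: -670.41 kJ/min
Outlet flows (mol/min): A 110.4, B 40.301, H₂O 40.301
Sensible, products 25→61.8 °C: 1085.5 kJ/min
Q = ΔH = -1321.9 kJ/min = -22.032 kW
Heat removed = 79315 kJ/h

Q_out = 79300 kJ/h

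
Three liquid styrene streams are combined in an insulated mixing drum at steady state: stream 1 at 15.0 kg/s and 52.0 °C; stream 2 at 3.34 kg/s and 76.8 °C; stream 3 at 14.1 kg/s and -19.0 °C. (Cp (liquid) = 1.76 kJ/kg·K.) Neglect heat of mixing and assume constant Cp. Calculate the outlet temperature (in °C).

Adiabatic, steady state ⇒ Σ ṁᵢCp,ᵢ(T_out − Tᵢ) = 0
T_out = Σ ṁᵢCp,ᵢTᵢ / Σ ṁᵢCp,ᵢ
      = 1352.8 / 57.094 = 23.693 °C

T_out = 23.7 °C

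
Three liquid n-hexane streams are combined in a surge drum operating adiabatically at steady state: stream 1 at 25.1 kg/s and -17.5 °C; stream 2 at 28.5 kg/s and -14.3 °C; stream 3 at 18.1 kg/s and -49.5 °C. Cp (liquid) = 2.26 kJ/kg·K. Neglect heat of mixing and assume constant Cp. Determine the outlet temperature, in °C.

Adiabatic, steady state ⇒ Σ ṁᵢCp,ᵢ(T_out − Tᵢ) = 0
T_out = Σ ṁᵢCp,ᵢTᵢ / Σ ṁᵢCp,ᵢ
      = -3938.6 / 162.04 = -24.306 °C

T_out = -24.3 °C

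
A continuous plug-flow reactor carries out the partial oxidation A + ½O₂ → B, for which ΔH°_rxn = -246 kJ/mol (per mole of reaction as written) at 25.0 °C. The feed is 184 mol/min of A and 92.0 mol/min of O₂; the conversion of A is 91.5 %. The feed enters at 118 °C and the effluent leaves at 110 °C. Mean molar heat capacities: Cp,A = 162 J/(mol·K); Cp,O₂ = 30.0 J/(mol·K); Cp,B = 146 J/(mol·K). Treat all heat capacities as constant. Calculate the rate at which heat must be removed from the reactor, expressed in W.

Q_out = 702000 W

Extent of reaction ξ = 0.915 × 184 = 168.36 mol/min
Reaction term: ξ·ΔH°_rxn = 168.36 × -246 = -41417 kJ/min
Sensible, feed 118→25 °C: -3028.8 kJ/min
Outlet flows (mol/min): A 15.64, O₂ 7.82, B 168.36
Sensible, products 25→110 °C: 2324.7 kJ/min
Q = ΔH = -42121 kJ/min = -702.01 kW
Heat removed = 702010 W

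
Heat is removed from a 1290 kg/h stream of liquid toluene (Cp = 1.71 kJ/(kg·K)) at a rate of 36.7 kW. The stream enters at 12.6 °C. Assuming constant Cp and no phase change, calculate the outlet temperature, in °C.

T_out = -47.3 °C

Q = 36.7 kW = 132120 kJ/h
ΔT = Q/(ṁ·Cp) = 132120/(1290×1.71) = 59.894 K
T_out = 12.6 − 59.894 = -47.294 °C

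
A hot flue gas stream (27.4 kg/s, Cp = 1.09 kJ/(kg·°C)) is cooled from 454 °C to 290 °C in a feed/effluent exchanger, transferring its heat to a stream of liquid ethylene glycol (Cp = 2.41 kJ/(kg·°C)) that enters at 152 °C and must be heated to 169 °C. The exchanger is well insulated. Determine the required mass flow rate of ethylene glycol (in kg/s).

Heat released by hot stream: Q = 27.4 × 1.09 × (454 − 290) = 4898 kJ/s
Energy balance on cold side (adiabatic exchanger): Q = ṁ_c·Cp_c·(T_c,out − T_c,in)
ṁ_c = 4898 / [2.41 × (169 − 152)] = 119.55 kg/s

ṁ_c = 120 kg/s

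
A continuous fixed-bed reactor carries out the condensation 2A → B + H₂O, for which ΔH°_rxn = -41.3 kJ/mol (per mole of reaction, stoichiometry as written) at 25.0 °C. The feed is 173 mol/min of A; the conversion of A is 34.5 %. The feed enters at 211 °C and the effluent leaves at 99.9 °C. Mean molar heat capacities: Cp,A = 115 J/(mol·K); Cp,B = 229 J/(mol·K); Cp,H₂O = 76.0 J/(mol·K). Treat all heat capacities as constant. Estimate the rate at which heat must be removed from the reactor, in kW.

Q_out = 54.6 kW

Extent of reaction ξ = 0.345 × 173 / 2 = 29.842 mol/min
Reaction term: ξ·ΔH°_rxn = 29.842 × -41.3 = -1232.5 kJ/min
Sensible, feed 211→25 °C: -3700.5 kJ/min
Outlet flows (mol/min): A 113.31, B 29.842, H₂O 29.842
Sensible, products 25→99.9 °C: 1657.8 kJ/min
Q = ΔH = -3275.2 kJ/min = -54.586 kW
Heat removed = 54.586 kW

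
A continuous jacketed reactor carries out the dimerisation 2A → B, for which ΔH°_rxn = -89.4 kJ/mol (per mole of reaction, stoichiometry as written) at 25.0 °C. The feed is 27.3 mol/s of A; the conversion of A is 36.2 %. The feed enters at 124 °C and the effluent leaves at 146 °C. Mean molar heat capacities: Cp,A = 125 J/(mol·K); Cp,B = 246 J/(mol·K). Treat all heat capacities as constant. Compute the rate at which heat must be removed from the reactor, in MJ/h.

Q_out = 1330 MJ/h

Extent of reaction ξ = 0.362 × 27.3 / 2 = 4.9413 mol/s
Reaction term: ξ·ΔH°_rxn = 4.9413 × -89.4 = -441.75 kJ/s
Sensible, feed 124→25 °C: -337.84 kJ/s
Outlet flows (mol/s): A 17.417, B 4.9413
Sensible, products 25→146 °C: 410.52 kJ/s
Q = ΔH = -369.07 kJ/s = -369.07 kW
Heat removed = 1328.6 MJ/h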